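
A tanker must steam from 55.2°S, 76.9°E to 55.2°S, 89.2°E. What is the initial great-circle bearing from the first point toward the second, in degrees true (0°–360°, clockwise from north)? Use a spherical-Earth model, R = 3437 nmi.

95.1°

θ = atan2( sin Δλ·cos φ₂ ,  cos φ₁ sin φ₂ − sin φ₁ cos φ₂ cos Δλ )
  = atan2(+0.1216, -0.0108) = 95.06°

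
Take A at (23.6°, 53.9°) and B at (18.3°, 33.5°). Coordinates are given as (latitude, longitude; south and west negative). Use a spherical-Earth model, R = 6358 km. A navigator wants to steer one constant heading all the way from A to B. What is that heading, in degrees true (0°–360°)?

Meridional parts: M(φ₁)=+0.4241, M(φ₂)=+0.3250 → ΔM = -0.0991;  Δλ = -0.3560 rad
tan C = Δλ / ΔM = +3.5929 → C = 254.45°

254.4°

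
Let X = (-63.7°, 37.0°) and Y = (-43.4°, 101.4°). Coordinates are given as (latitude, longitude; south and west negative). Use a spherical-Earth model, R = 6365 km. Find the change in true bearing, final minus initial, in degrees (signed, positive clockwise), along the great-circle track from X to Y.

-54.5°

At departure: θ₁ = atan2(sin Δλ cos φ₂, cos φ₁ sin φ₂ − sin φ₁ cos φ₂ cos Δλ) = 92.01°
At arrival: θ₂ = atan2(sin Δλ cos φ₁, −cos φ₂ sin φ₁ + sin φ₂ cos φ₁ cos Δλ) = 37.55°
Δθ = θ₂ − θ₁ = -54.5°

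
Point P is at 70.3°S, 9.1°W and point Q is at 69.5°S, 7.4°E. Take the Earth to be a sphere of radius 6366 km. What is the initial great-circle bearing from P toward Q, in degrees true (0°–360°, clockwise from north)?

θ = atan2( sin Δλ·cos φ₂ ,  cos φ₁ sin φ₂ − sin φ₁ cos φ₂ cos Δλ )
  = atan2(+0.0995, +0.0004) = 89.78°

89.8°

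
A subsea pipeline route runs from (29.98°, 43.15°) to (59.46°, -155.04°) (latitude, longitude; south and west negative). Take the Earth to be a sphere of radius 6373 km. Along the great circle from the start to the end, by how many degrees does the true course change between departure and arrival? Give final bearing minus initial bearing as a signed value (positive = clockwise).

+155.2°

Initial bearing θ₁ = atan2(sin Δλ cos φ₂, cos φ₁ sin φ₂ − sin φ₁ cos φ₂ cos Δλ) = 9.13°
Final bearing θ₂ = (initial bearing from the destination back to the start) + 180° = 164.31°
Δθ = θ₂ − θ₁ = +155.2°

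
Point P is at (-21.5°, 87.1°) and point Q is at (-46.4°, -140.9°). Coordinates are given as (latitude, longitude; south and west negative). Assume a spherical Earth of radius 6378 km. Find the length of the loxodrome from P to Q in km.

12319 km

Rhumb course C = atan2(Δλ, Δψ) with Δψ = ln[tan(π/4+φ₂/2)/tan(π/4+φ₁/2)] = -0.5320, Δλ = +2.3038 → C = 103.00°
d = R·|Δφ| / |cos C| = 6378·0.43459 / 0.22499 = 12319 km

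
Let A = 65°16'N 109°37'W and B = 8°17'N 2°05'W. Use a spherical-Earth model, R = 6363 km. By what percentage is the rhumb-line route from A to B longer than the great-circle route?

7.7%

Great circle: σ = 1.5647 rad → d_gc = Rσ = 9956.0 km
Rhumb: Δφ = -0.9945, Δλ = +1.8768, Δψ = -1.3724, q = Δφ/Δψ = 0.7247 → d_rh = R√(Δφ²+q²Δλ²) = 10720.9 km
Excess = (10720.9 − 9956.0) / 9956.0 = 764.9 / 9956.0 = 7.68% ≈ 7.7%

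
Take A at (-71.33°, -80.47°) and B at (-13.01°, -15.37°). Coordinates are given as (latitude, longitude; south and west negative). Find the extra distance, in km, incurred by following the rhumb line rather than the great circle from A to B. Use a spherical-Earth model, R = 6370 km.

Great circle: cos σ = sin φ₁ sin φ₂ + cos φ₁ cos φ₂ cos Δλ,  σ = 1.2190 rad → d_gc = 7765.0 km
Rhumb line: Δψ = +1.5765, q = Δφ/Δψ = 0.6457, d_rh = R√(Δφ²+q²Δλ²) = 7992.3 km
Excess = 7992.3 − 7765.0 = 227.3 ≈ 227 km

227 km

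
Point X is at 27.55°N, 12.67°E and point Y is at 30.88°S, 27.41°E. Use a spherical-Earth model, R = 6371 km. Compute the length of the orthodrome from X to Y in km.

6683 km

Haversine: a = sin²(Δφ/2)+cos φ₁ cos φ₂ sin²(Δλ/2) = 0.25075;  σ = 2·atan2(√a,√(1−a))
σ = 60.099° → d = Rσ = 6371·1.04893 = 6683 km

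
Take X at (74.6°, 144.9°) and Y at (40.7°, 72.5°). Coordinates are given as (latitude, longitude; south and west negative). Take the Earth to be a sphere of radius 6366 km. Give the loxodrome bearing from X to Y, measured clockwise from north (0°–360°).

Δψ = ln[tan(π/4+φ₂/2)/tan(π/4+φ₁/2)] = -1.2220
Δλ = -1.2636 rad (taken the short way round)
course = atan2(Δλ, Δψ) = 225.96°

226.0°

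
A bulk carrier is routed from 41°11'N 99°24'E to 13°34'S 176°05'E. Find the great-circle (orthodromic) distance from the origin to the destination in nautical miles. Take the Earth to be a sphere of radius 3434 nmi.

5346 nmi

cos σ = sin φ₁ sin φ₂ + cos φ₁ cos φ₂ cos Δλ
      = sin(41.18°)sin(-13.57°) + cos(41.18°)cos(-13.57°)cos(76.68°) = 0.0141
σ = 89.195° → d = Rσ = 3434·1.55674 = 5346 nmi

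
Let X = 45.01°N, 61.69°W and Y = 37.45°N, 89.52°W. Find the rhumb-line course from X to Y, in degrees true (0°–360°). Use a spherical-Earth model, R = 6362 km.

250.1°

Δψ = ln[tan(π/4+φ₂/2)/tan(π/4+φ₁/2)] = -0.1758
Δλ = -0.4857 rad (taken the short way round)
course = atan2(Δλ, Δψ) = 250.11°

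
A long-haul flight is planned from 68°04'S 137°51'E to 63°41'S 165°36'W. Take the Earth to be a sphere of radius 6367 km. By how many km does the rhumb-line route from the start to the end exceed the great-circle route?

89 km

Great circle: cos σ = sin φ₁ sin φ₂ + cos φ₁ cos φ₂ cos Δλ,  σ = 0.3956 rad → d_gc = 2518.9 km
Rhumb line: Δψ = +0.1877, q = Δφ/Δψ = 0.4076, d_rh = R√(Δφ²+q²Δλ²) = 2607.5 km
Excess = 2607.5 − 2518.9 = 88.6 ≈ 89 km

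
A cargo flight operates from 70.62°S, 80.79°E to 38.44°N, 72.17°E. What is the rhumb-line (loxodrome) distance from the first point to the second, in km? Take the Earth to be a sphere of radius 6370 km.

Δψ = ln[tan(π/4+φ₂/2)/tan(π/4+φ₁/2)] = +2.4953;  Δφ = +1.9035 rad,  Δλ = -0.1504 rad
q = Δφ/Δψ = 0.7628
d = R·√(Δφ² + q²Δλ²) = 6370·1.90691 = 12147 km

12147 km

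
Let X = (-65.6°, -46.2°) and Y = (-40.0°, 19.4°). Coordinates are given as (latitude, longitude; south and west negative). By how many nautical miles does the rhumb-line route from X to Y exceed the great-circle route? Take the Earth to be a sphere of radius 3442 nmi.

100 nmi

Great circle: cos σ = sin φ₁ sin φ₂ + cos φ₁ cos φ₂ cos Δλ,  σ = 0.7726 rad → d_gc = 2659.3 nmi
Rhumb line: Δψ = +0.7686, q = Δφ/Δψ = 0.5813, d_rh = R√(Δφ²+q²Δλ²) = 2759.2 nmi
Excess = 2759.2 − 2659.3 = 99.9 ≈ 100 nmi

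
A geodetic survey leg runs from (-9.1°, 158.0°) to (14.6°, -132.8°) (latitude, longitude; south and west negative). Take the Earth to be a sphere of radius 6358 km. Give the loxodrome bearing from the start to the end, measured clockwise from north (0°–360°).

Meridional parts: M(φ₁)=-0.1595, M(φ₂)=+0.2576 → ΔM = +0.4171;  Δλ = +1.2078 rad
tan C = Δλ / ΔM = +2.8955 → C = 70.95°

70.9°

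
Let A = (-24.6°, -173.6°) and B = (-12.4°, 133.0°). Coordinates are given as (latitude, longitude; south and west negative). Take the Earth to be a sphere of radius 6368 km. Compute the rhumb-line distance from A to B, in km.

Δψ = ln[tan(π/4+φ₂/2)/tan(π/4+φ₁/2)] = +0.2251;  Δφ = +0.2129 rad,  Δλ = -0.9320 rad
q = Δφ/Δψ = 0.9461
d = R·√(Δφ² + q²Δλ²) = 6368·0.90714 = 5777 km

5777 km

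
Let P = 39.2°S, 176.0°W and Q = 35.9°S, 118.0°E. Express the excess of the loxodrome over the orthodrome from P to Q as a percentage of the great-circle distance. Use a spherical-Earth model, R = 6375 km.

2.3%

Great circle: σ = 0.8945 rad → d_gc = Rσ = 5702.3 km
Rhumb: Δφ = +0.0576, Δλ = -1.1519, Δψ = +0.0727, q = Δφ/Δψ = 0.7926 → d_rh = R√(Δφ²+q²Δλ²) = 5831.9 km
Excess = (5831.9 − 5702.3) / 5702.3 = 129.6 / 5702.3 = 2.27% ≈ 2.3%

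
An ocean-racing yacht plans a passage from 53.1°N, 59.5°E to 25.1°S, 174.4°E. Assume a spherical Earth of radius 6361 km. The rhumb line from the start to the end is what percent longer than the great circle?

Great circle: σ = 2.1751 rad → d_gc = Rσ = 13835.5 km
Rhumb: Δφ = -1.3648, Δλ = +2.0054, Δψ = -1.5505, q = Δφ/Δψ = 0.8802 → d_rh = R√(Δφ²+q²Δλ²) = 14193.5 km
Excess = (14193.5 − 13835.5) / 13835.5 = 358.0 / 13835.5 = 2.59% ≈ 2.6%

2.6%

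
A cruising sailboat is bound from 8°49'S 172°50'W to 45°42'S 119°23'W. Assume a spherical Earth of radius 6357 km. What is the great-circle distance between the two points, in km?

6504 km

Haversine: a = sin²(Δφ/2)+cos φ₁ cos φ₂ sin²(Δλ/2) = 0.23965;  σ = 2·atan2(√a,√(1−a))
σ = 58.620° → d = Rσ = 6357·1.02312 = 6504 km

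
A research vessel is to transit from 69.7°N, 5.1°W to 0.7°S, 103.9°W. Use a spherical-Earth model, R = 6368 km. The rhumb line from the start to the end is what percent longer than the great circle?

Great circle: σ = 1.6354 rad → d_gc = Rσ = 10414.0 km
Rhumb: Δφ = -1.2287, Δλ = -1.7244, Δψ = -1.7324, q = Δφ/Δψ = 0.7092 → d_rh = R√(Δφ²+q²Δλ²) = 11039.8 km
Excess = (11039.8 − 10414.0) / 10414.0 = 625.8 / 10414.0 = 6.01% ≈ 6.0%

6.0%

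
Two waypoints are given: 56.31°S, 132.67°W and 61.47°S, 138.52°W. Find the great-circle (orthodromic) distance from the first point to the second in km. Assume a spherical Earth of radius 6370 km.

cos σ = sin φ₁ sin φ₂ + cos φ₁ cos φ₂ cos Δλ
      = sin(-56.31°)sin(-61.47°) + cos(-56.31°)cos(-61.47°)cos(-5.85°) = 0.9946
σ = 5.975° → d = Rσ = 6370·0.10428 = 664 km

664 km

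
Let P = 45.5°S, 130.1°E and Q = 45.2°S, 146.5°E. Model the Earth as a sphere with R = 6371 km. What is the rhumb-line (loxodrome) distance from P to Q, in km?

1282 km

Δψ = ln[tan(π/4+φ₂/2)/tan(π/4+φ₁/2)] = +0.0075;  Δφ = +0.0052 rad,  Δλ = +0.2862 rad
q = Δφ/Δψ = 0.7028
d = R·√(Δφ² + q²Δλ²) = 6371·0.20123 = 1282 km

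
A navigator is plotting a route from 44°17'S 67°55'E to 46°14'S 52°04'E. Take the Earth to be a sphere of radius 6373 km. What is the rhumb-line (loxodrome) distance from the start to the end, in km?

1260 km

Δψ = ln[tan(π/4+φ₂/2)/tan(π/4+φ₁/2)] = -0.0484;  Δφ = -0.0340 rad,  Δλ = -0.2766 rad
q = Δφ/Δψ = 0.7038
d = R·√(Δφ² + q²Δλ²) = 6373·0.19765 = 1260 km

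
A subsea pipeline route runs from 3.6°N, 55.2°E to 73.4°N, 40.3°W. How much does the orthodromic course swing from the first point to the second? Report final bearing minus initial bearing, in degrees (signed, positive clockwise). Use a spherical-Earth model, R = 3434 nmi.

-79.8°

Initial bearing θ₁ = atan2(sin Δλ cos φ₂, cos φ₁ sin φ₂ − sin φ₁ cos φ₂ cos Δλ) = 343.47°
Final bearing θ₂ = (initial bearing from the destination back to the start) + 180° = 263.70°
Δθ = θ₂ − θ₁ = -79.8°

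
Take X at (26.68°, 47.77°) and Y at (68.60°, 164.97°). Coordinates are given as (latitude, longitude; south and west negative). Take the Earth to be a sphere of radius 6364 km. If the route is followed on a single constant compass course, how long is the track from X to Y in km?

9302 km

Rhumb course C = atan2(Δλ, Δψ) with Δψ = ln[tan(π/4+φ₂/2)/tan(π/4+φ₁/2)] = +1.1828, Δλ = +2.0455 → C = 59.96°
d = R·|Δφ| / |cos C| = 6364·0.73164 / 0.50058 = 9302 km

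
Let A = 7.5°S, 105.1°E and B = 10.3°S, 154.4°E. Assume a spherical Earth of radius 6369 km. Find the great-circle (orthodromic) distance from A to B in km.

cos σ = sin φ₁ sin φ₂ + cos φ₁ cos φ₂ cos Δλ
      = sin(-7.50°)sin(-10.30°) + cos(-7.50°)cos(-10.30°)cos(49.30°) = 0.6594
σ = 48.743° → d = Rσ = 6369·0.85072 = 5418 km

5418 km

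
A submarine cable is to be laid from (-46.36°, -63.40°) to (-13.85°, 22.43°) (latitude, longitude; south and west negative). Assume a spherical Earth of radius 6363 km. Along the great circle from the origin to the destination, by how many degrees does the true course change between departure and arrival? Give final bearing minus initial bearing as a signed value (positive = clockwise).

At departure: θ₁ = atan2(sin Δλ cos φ₂, cos φ₁ sin φ₂ − sin φ₁ cos φ₂ cos Δλ) = 96.72°
At arrival: θ₂ = atan2(sin Δλ cos φ₁, −cos φ₂ sin φ₁ + sin φ₂ cos φ₁ cos Δλ) = 44.90°
Δθ = θ₂ − θ₁ = -51.8°

-51.8°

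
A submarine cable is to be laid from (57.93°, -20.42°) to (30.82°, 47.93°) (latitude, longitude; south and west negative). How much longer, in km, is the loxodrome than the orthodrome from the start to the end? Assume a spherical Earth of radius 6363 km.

Great circle: cos σ = sin φ₁ sin φ₂ + cos φ₁ cos φ₂ cos Δλ,  σ = 0.9243 rad → d_gc = 5881.4 km
Rhumb line: Δψ = -0.6810, q = Δφ/Δψ = 0.6948, d_rh = R√(Δφ²+q²Δλ²) = 6073.1 km
Excess = 6073.1 − 5881.4 = 191.7 ≈ 192 km

192 km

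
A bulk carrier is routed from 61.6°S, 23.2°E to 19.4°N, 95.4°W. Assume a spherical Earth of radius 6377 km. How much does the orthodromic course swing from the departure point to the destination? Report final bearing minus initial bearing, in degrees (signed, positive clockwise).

Initial bearing θ₁ = atan2(sin Δλ cos φ₂, cos φ₁ sin φ₂ − sin φ₁ cos φ₂ cos Δλ) = 253.89°
Final bearing θ₂ = (initial bearing from the destination back to the start) + 180° = 331.02°
Δθ = θ₂ − θ₁ = +77.1°

+77.1°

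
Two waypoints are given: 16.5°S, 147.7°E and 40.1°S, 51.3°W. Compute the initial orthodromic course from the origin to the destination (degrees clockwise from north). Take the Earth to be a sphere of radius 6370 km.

N = sin Δλ·cos φ₂ = +0.2490;  D = cos φ₁ sin φ₂ − sin φ₁ cos φ₂ cos Δλ = -0.8230
initial course = atan2(N, D) = 163.16°

163.2°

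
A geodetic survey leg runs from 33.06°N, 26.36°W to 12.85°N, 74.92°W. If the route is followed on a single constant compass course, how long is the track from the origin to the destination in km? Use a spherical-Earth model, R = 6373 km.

5426 km

Δψ = ln[tan(π/4+φ₂/2)/tan(π/4+φ₁/2)] = -0.3858;  Δφ = -0.3527 rad,  Δλ = -0.8475 rad
q = Δφ/Δψ = 0.9143
d = R·√(Δφ² + q²Δλ²) = 6373·0.85140 = 5426 km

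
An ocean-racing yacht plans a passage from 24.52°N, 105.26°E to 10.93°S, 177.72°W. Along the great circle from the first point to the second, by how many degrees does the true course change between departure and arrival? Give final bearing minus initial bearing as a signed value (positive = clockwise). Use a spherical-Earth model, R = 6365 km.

+11.3°

At departure: θ₁ = atan2(sin Δλ cos φ₂, cos φ₁ sin φ₂ − sin φ₁ cos φ₂ cos Δλ) = 105.43°
At arrival: θ₂ = atan2(sin Δλ cos φ₁, −cos φ₂ sin φ₁ + sin φ₂ cos φ₁ cos Δλ) = 116.72°
Δθ = θ₂ − θ₁ = +11.3°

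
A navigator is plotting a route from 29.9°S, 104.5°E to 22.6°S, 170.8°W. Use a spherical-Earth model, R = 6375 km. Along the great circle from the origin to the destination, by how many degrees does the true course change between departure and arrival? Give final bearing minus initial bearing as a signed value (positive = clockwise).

-44.0°

At departure: θ₁ = atan2(sin Δλ cos φ₂, cos φ₁ sin φ₂ − sin φ₁ cos φ₂ cos Δλ) = 107.54°
At arrival: θ₂ = atan2(sin Δλ cos φ₁, −cos φ₂ sin φ₁ + sin φ₂ cos φ₁ cos Δλ) = 63.55°
Δθ = θ₂ − θ₁ = -44.0°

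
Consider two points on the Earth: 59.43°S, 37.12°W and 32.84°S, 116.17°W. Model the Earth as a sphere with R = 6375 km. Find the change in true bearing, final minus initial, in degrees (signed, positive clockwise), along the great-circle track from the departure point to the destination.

At departure: θ₁ = atan2(sin Δλ cos φ₂, cos φ₁ sin φ₂ − sin φ₁ cos φ₂ cos Δλ) = 260.48°
At arrival: θ₂ = atan2(sin Δλ cos φ₁, −cos φ₂ sin φ₁ + sin φ₂ cos φ₁ cos Δλ) = 323.35°
Δθ = θ₂ − θ₁ = +62.9°

+62.9°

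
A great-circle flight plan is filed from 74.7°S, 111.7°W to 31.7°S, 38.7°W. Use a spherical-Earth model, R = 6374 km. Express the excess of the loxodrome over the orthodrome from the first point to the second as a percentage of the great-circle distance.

4.8%

Great circle: σ = 0.9613 rad → d_gc = Rσ = 6127.1 km
Rhumb: Δφ = +0.7505, Δλ = +1.2741, Δψ = +1.4237, q = Δφ/Δψ = 0.5271 → d_rh = R√(Δφ²+q²Δλ²) = 6419.5 km
Excess = (6419.5 − 6127.1) / 6127.1 = 292.4 / 6127.1 = 4.77% ≈ 4.8%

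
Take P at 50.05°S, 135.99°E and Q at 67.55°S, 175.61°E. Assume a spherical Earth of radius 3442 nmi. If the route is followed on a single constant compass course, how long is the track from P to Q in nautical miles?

Rhumb course C = atan2(Δλ, Δψ) with Δψ = ln[tan(π/4+φ₂/2)/tan(π/4+φ₁/2)] = -0.6051, Δλ = +0.6915 → C = 131.19°
d = R·|Δφ| / |cos C| = 3442·0.30543 / 0.65855 = 1596 nmi

1596 nmi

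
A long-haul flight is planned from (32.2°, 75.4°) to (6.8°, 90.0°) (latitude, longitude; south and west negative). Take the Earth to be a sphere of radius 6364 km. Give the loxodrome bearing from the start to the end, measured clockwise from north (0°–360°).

151.8°

Meridional parts: M(φ₁)=+0.5942, M(φ₂)=+0.1190 → ΔM = -0.4752;  Δλ = +0.2548 rad
tan C = Δλ / ΔM = -0.5362 → C = 151.80°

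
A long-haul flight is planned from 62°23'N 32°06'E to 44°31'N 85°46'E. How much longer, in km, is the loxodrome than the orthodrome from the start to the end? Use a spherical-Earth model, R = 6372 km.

Great circle: cos σ = sin φ₁ sin φ₂ + cos φ₁ cos φ₂ cos Δλ,  σ = 0.6145 rad → d_gc = 3915.5 km
Rhumb line: Δψ = -0.5338, q = Δφ/Δψ = 0.5841, d_rh = R√(Δφ²+q²Δλ²) = 4012.8 km
Excess = 4012.8 − 3915.5 = 97.3 ≈ 97 km

97 km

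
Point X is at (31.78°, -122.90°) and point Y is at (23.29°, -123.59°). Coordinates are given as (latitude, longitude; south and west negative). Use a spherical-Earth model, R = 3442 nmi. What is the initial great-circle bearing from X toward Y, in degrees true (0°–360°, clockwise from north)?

184.3°

N = sin Δλ·cos φ₂ = -0.0111;  D = cos φ₁ sin φ₂ − sin φ₁ cos φ₂ cos Δλ = -0.1476
initial course = atan2(N, D) = 184.29°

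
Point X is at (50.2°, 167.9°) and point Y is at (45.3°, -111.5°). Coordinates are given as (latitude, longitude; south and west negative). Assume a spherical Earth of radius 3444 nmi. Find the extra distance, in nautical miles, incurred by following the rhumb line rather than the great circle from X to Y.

159 nmi

Great circle: cos σ = sin φ₁ sin φ₂ + cos φ₁ cos φ₂ cos Δλ,  σ = 0.9025 rad → d_gc = 3108.3 nmi
Rhumb line: Δψ = -0.1273, q = Δφ/Δψ = 0.6717, d_rh = R√(Δφ²+q²Δλ²) = 3267.4 nmi
Excess = 3267.4 − 3108.3 = 159.1 ≈ 159 nmi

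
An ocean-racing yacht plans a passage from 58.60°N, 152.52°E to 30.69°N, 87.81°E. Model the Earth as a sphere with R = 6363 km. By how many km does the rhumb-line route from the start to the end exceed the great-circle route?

Great circle: cos σ = sin φ₁ sin φ₂ + cos φ₁ cos φ₂ cos Δλ,  σ = 0.8930 rad → d_gc = 5682.4 km
Rhumb line: Δψ = -0.7058, q = Δφ/Δψ = 0.6901, d_rh = R√(Δφ²+q²Δλ²) = 5848.5 km
Excess = 5848.5 − 5682.4 = 166.1 ≈ 166 km

166 km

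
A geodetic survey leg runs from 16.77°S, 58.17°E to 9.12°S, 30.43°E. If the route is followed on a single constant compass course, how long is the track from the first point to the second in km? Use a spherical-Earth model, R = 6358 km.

Δψ = ln[tan(π/4+φ₂/2)/tan(π/4+φ₁/2)] = +0.1371;  Δφ = +0.1335 rad,  Δλ = -0.4842 rad
q = Δφ/Δψ = 0.9738
d = R·√(Δφ² + q²Δλ²) = 6358·0.49000 = 3115 km

3115 km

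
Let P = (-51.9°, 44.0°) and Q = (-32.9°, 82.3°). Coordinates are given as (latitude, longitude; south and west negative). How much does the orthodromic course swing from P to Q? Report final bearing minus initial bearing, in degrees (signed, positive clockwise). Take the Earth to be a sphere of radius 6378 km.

Initial bearing θ₁ = atan2(sin Δλ cos φ₂, cos φ₁ sin φ₂ − sin φ₁ cos φ₂ cos Δλ) = 70.59°
Final bearing θ₂ = (initial bearing from the destination back to the start) + 180° = 43.88°
Δθ = θ₂ − θ₁ = -26.7°

-26.7°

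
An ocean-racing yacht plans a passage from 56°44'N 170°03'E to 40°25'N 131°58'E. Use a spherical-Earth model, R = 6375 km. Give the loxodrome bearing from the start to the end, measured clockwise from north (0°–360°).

236.8°

Meridional parts: M(φ₁)=+1.2082, M(φ₂)=+0.7724 → ΔM = -0.4357;  Δλ = -0.6647 rad
tan C = Δλ / ΔM = +1.5254 → C = 236.75°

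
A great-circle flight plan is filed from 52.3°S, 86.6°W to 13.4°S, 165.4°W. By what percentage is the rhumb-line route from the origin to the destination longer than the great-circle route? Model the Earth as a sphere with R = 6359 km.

Great circle: σ = 1.2672 rad → d_gc = Rσ = 8058.4 km
Rhumb: Δφ = +0.6789, Δλ = -1.3753, Δψ = +0.8387, q = Δφ/Δψ = 0.8095 → d_rh = R√(Δφ²+q²Δλ²) = 8292.5 km
Excess = (8292.5 − 8058.4) / 8058.4 = 234.1 / 8058.4 = 2.91% ≈ 2.9%

2.9%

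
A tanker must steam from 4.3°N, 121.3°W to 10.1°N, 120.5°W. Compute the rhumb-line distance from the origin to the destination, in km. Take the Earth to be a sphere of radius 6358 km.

650 km

Rhumb course C = atan2(Δλ, Δψ) with Δψ = ln[tan(π/4+φ₂/2)/tan(π/4+φ₁/2)] = +0.1021, Δλ = +0.0140 → C = 7.79°
d = R·|Δφ| / |cos C| = 6358·0.10123 / 0.99077 = 650 km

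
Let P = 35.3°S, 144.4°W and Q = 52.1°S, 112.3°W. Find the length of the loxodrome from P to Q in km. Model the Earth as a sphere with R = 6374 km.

Δψ = ln[tan(π/4+φ₂/2)/tan(π/4+φ₁/2)] = -0.4098;  Δφ = -0.2932 rad,  Δλ = +0.5603 rad
q = Δφ/Δψ = 0.7156
d = R·√(Δφ² + q²Δλ²) = 6374·0.49669 = 3166 km

3166 km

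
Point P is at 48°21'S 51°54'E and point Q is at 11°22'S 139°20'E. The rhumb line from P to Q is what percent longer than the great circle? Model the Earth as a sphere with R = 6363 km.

3.2%

Great circle: σ = 1.3934 rad → d_gc = Rσ = 8866.4 km
Rhumb: Δφ = +0.6455, Δλ = +1.5260, Δψ = +0.7669, q = Δφ/Δψ = 0.8416 → d_rh = R√(Δφ²+q²Δλ²) = 9146.4 km
Excess = (9146.4 − 8866.4) / 8866.4 = 280.0 / 8866.4 = 3.16% ≈ 3.2%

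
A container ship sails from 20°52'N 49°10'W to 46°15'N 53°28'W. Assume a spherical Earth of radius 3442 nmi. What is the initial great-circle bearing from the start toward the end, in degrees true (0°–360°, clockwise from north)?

N = sin Δλ·cos φ₂ = -0.0518;  D = cos φ₁ sin φ₂ − sin φ₁ cos φ₂ cos Δλ = +0.4294
initial course = atan2(N, D) = 353.11°

353.1°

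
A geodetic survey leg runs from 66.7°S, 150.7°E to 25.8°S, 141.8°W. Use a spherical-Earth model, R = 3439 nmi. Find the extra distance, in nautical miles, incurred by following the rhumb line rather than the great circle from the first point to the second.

Great circle: cos σ = sin φ₁ sin φ₂ + cos φ₁ cos φ₂ cos Δλ,  σ = 1.0051 rad → d_gc = 3456.5 nmi
Rhumb line: Δψ = +1.1127, q = Δφ/Δψ = 0.6416, d_rh = R√(Δφ²+q²Δλ²) = 3575.3 nmi
Excess = 3575.3 − 3456.5 = 118.8 ≈ 119 nmi

119 nmi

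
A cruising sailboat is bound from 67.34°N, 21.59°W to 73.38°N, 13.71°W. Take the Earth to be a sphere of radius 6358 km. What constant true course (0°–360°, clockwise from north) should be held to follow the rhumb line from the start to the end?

Meridional parts: M(φ₁)=+1.6076, M(φ₂)=+1.9237 → ΔM = +0.3161;  Δλ = +0.1375 rad
tan C = Δλ / ΔM = +0.4351 → C = 23.51°

23.5°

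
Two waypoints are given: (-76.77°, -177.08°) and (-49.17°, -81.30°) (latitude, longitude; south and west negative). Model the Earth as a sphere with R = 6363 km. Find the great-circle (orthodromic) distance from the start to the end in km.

4867 km

Haversine: a = sin²(Δφ/2)+cos φ₁ cos φ₂ sin²(Δλ/2) = 0.13925;  σ = 2·atan2(√a,√(1−a))
σ = 43.821° → d = Rσ = 6363·0.76483 = 4867 km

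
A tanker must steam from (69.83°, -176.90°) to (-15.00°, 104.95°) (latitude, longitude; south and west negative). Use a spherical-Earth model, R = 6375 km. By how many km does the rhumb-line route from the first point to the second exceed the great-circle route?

308 km

Great circle: cos σ = sin φ₁ sin φ₂ + cos φ₁ cos φ₂ cos Δλ,  σ = 1.7462 rad → d_gc = 11132.3 km
Rhumb line: Δψ = -1.9916, q = Δφ/Δψ = 0.7434, d_rh = R√(Δφ²+q²Δλ²) = 11439.9 km
Excess = 11439.9 − 11132.3 = 307.6 ≈ 308 km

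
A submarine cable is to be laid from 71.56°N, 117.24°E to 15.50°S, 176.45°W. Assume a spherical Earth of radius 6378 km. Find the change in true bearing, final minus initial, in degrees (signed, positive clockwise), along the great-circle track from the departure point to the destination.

Initial bearing θ₁ = atan2(sin Δλ cos φ₂, cos φ₁ sin φ₂ − sin φ₁ cos φ₂ cos Δλ) = 117.11°
Final bearing θ₂ = (initial bearing from the destination back to the start) + 180° = 163.01°
Δθ = θ₂ − θ₁ = +45.9°

+45.9°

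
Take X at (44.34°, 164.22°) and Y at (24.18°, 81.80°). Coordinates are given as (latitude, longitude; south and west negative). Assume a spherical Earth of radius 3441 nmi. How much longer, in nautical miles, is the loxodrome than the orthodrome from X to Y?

Great circle: cos σ = sin φ₁ sin φ₂ + cos φ₁ cos φ₂ cos Δλ,  σ = 1.1893 rad → d_gc = 4092.3 nmi
Rhumb line: Δψ = -0.4300, q = Δφ/Δψ = 0.8182, d_rh = R√(Δφ²+q²Δλ²) = 4227.1 nmi
Excess = 4227.1 − 4092.3 = 134.8 ≈ 135 nmi

135 nmi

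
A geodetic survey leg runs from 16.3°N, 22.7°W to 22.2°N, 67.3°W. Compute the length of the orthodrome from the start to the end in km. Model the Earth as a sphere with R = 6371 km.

4711 km

Haversine: a = sin²(Δφ/2)+cos φ₁ cos φ₂ sin²(Δλ/2) = 0.13060;  σ = 2·atan2(√a,√(1−a))
σ = 42.371° → d = Rσ = 6371·0.73952 = 4711 km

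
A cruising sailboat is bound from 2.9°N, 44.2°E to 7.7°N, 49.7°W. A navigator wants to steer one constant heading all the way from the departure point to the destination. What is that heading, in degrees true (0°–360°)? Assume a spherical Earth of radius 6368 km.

Meridional parts: M(φ₁)=+0.0506, M(φ₂)=+0.1348 → ΔM = +0.0842;  Δλ = -1.6389 rad
tan C = Δλ / ΔM = -19.4731 → C = 272.94°

272.9°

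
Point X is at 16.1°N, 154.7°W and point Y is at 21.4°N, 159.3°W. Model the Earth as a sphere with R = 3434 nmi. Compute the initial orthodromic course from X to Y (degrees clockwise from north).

321.3°

N = sin Δλ·cos φ₂ = -0.0747;  D = cos φ₁ sin φ₂ − sin φ₁ cos φ₂ cos Δλ = +0.0932
initial course = atan2(N, D) = 321.30°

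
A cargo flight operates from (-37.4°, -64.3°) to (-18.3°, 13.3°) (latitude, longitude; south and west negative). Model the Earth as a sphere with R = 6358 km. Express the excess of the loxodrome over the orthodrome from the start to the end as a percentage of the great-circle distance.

Great circle: σ = 1.2104 rad → d_gc = Rσ = 7695.5 km
Rhumb: Δφ = +0.3334, Δλ = +1.3544, Δψ = +0.3798, q = Δφ/Δψ = 0.8778 → d_rh = R√(Δφ²+q²Δλ²) = 7850.0 km
Excess = (7850.0 − 7695.5) / 7695.5 = 154.5 / 7695.5 = 2.01% ≈ 2.0%

2.0%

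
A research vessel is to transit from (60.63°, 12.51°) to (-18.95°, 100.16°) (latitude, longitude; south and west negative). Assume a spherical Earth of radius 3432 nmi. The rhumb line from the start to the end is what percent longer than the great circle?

2.3%

Great circle: σ = 1.8379 rad → d_gc = Rσ = 6307.8 nmi
Rhumb: Δφ = -1.3889, Δλ = +1.5298, Δψ = -1.6761, q = Δφ/Δψ = 0.8287 → d_rh = R√(Δφ²+q²Δλ²) = 6453.8 nmi
Excess = (6453.8 − 6307.8) / 6307.8 = 146.0 / 6307.8 = 2.31% ≈ 2.3%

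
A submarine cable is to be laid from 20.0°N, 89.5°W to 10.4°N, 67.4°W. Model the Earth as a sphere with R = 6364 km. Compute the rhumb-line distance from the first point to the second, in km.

2595 km

Rhumb course C = atan2(Δλ, Δψ) with Δψ = ln[tan(π/4+φ₂/2)/tan(π/4+φ₁/2)] = -0.1739, Δλ = +0.3857 → C = 114.26°
d = R·|Δφ| / |cos C| = 6364·0.16755 / 0.41093 = 2595 km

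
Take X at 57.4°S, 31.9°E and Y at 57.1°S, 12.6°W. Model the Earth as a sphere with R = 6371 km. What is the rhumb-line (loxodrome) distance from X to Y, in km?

Δψ = ln[tan(π/4+φ₂/2)/tan(π/4+φ₁/2)] = +0.0097;  Δφ = +0.0052 rad,  Δλ = -0.7767 rad
q = Δφ/Δψ = 0.5410
d = R·√(Δφ² + q²Δλ²) = 6371·0.42019 = 2677 km

2677 km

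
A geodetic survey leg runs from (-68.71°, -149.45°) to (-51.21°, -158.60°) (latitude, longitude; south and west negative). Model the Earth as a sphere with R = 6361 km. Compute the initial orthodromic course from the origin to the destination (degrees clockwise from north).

N = sin Δλ·cos φ₂ = -0.0996;  D = cos φ₁ sin φ₂ − sin φ₁ cos φ₂ cos Δλ = +0.2933
initial course = atan2(N, D) = 341.24°

341.2°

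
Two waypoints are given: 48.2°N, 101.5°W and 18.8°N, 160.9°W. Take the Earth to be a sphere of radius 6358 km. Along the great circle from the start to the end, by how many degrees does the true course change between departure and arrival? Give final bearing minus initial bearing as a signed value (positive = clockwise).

-36.1°

Initial bearing θ₁ = atan2(sin Δλ cos φ₂, cos φ₁ sin φ₂ − sin φ₁ cos φ₂ cos Δλ) = 259.95°
Final bearing θ₂ = (initial bearing from the destination back to the start) + 180° = 223.89°
Δθ = θ₂ − θ₁ = -36.1°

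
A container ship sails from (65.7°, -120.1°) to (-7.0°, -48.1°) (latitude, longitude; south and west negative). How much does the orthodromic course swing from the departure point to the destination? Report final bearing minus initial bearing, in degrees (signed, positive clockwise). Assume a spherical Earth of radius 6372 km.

At departure: θ₁ = atan2(sin Δλ cos φ₂, cos φ₁ sin φ₂ − sin φ₁ cos φ₂ cos Δλ) = 109.25°
At arrival: θ₂ = atan2(sin Δλ cos φ₁, −cos φ₂ sin φ₁ + sin φ₂ cos φ₁ cos Δλ) = 156.96°
Δθ = θ₂ − θ₁ = +47.7°

+47.7°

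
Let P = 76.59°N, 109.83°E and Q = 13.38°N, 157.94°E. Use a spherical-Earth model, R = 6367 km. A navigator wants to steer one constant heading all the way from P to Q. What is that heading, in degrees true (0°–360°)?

Δψ = ln[tan(π/4+φ₂/2)/tan(π/4+φ₁/2)] = -1.9051
Δλ = +0.8397 rad (taken the short way round)
course = atan2(Δλ, Δψ) = 156.21°

156.2°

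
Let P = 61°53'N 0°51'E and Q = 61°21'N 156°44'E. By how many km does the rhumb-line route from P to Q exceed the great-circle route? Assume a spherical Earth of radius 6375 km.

2080 km

Great circle: cos σ = sin φ₁ sin φ₂ + cos φ₁ cos φ₂ cos Δλ,  σ = 0.9670 rad → d_gc = 6164.6 km
Rhumb line: Δψ = -0.0196, q = Δφ/Δψ = 0.4754, d_rh = R√(Δφ²+q²Δλ²) = 8244.9 km
Excess = 8244.9 − 6164.6 = 2080.3 ≈ 2080 km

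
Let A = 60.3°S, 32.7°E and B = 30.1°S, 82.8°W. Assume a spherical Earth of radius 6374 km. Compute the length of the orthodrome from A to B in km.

8394 km

cos σ = sin φ₁ sin φ₂ + cos φ₁ cos φ₂ cos Δλ
      = sin(-60.30°)sin(-30.10°) + cos(-60.30°)cos(-30.10°)cos(-115.50°) = 0.2511
σ = 75.458° → d = Rσ = 6374·1.31699 = 8394 km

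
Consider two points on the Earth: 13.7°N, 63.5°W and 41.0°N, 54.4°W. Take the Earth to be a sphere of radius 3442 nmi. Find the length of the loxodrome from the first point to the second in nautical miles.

Δψ = ln[tan(π/4+φ₂/2)/tan(π/4+φ₁/2)] = +0.5444;  Δφ = +0.4765 rad,  Δλ = +0.1588 rad
q = Δφ/Δψ = 0.8752
d = R·√(Δφ² + q²Δλ²) = 3442·0.49634 = 1708 nmi

1708 nmi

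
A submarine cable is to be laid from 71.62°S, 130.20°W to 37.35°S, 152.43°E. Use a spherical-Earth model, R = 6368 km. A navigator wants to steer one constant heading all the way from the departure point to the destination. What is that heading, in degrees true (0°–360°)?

309.6°

Δψ = ln[tan(π/4+φ₂/2)/tan(π/4+φ₁/2)] = +1.1178
Δλ = -1.3504 rad (taken the short way round)
course = atan2(Δλ, Δψ) = 309.62°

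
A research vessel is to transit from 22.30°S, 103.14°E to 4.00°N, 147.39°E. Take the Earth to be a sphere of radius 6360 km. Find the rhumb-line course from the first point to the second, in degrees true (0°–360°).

58.7°

Meridional parts: M(φ₁)=-0.3994, M(φ₂)=+0.0699 → ΔM = +0.4693;  Δλ = +0.7723 rad
tan C = Δλ / ΔM = +1.6457 → C = 58.71°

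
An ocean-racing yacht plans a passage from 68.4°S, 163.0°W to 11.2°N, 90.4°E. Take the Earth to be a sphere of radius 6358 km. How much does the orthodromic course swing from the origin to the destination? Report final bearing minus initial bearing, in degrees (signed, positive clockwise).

+79.8°

At departure: θ₁ = atan2(sin Δλ cos φ₂, cos φ₁ sin φ₂ − sin φ₁ cos φ₂ cos Δλ) = 258.63°
At arrival: θ₂ = atan2(sin Δλ cos φ₁, −cos φ₂ sin φ₁ + sin φ₂ cos φ₁ cos Δλ) = 338.41°
Δθ = θ₂ − θ₁ = +79.8°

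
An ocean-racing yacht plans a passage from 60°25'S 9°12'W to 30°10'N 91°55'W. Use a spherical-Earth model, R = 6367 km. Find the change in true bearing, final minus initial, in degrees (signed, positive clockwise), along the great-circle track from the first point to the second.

Initial bearing θ₁ = atan2(sin Δλ cos φ₂, cos φ₁ sin φ₂ − sin φ₁ cos φ₂ cos Δλ) = 291.82°
Final bearing θ₂ = (initial bearing from the destination back to the start) + 180° = 327.99°
Δθ = θ₂ − θ₁ = +36.2°

+36.2°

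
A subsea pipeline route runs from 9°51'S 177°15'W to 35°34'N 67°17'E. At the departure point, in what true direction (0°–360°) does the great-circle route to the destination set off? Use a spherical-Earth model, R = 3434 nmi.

N = sin Δλ·cos φ₂ = -0.7344;  D = cos φ₁ sin φ₂ − sin φ₁ cos φ₂ cos Δλ = +0.5132
initial course = atan2(N, D) = 304.95°

304.9°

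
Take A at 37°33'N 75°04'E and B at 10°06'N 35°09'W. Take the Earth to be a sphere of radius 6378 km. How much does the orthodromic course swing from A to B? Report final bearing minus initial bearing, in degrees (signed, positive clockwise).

At departure: θ₁ = atan2(sin Δλ cos φ₂, cos φ₁ sin φ₂ − sin φ₁ cos φ₂ cos Δλ) = 290.55°
At arrival: θ₂ = atan2(sin Δλ cos φ₁, −cos φ₂ sin φ₁ + sin φ₂ cos φ₁ cos Δλ) = 228.94°
Δθ = θ₂ − θ₁ = -61.6°

-61.6°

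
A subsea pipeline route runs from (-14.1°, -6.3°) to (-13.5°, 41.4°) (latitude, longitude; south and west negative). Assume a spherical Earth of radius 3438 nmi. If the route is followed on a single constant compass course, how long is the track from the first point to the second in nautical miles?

Δψ = ln[tan(π/4+φ₂/2)/tan(π/4+φ₁/2)] = +0.0108;  Δφ = +0.0105 rad,  Δλ = +0.8325 rad
q = Δφ/Δψ = 0.9711
d = R·√(Δφ² + q²Δλ²) = 3438·0.80855 = 2780 nmi

2780 nmi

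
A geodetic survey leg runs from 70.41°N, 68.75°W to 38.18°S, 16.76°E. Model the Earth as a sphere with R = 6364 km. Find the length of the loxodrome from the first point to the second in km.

Δψ = ln[tan(π/4+φ₂/2)/tan(π/4+φ₁/2)] = -2.4785;  Δφ = -1.8953 rad,  Δλ = +1.4924 rad
q = Δφ/Δψ = 0.7647
d = R·√(Δφ² + q²Δλ²) = 6364·2.21232 = 14079 km

14079 km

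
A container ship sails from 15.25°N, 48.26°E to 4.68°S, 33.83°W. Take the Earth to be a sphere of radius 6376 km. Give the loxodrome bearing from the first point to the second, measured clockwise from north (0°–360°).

256.2°

Meridional parts: M(φ₁)=+0.2694, M(φ₂)=-0.0818 → ΔM = -0.3511;  Δλ = -1.4327 rad
tan C = Δλ / ΔM = +4.0803 → C = 256.23°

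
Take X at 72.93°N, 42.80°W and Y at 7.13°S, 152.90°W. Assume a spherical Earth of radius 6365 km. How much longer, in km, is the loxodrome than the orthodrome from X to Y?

870 km

Great circle: cos σ = sin φ₁ sin φ₂ + cos φ₁ cos φ₂ cos Δλ,  σ = 1.7913 rad → d_gc = 11401.8 km
Rhumb line: Δψ = -2.0214, q = Δφ/Δψ = 0.6913, d_rh = R√(Δφ²+q²Δλ²) = 12271.4 km
Excess = 12271.4 − 11401.8 = 869.6 ≈ 870 km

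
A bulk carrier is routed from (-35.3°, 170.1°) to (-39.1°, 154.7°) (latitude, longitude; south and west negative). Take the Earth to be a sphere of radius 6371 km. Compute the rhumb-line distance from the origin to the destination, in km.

1427 km

Δψ = ln[tan(π/4+φ₂/2)/tan(π/4+φ₁/2)] = -0.0833;  Δφ = -0.0663 rad,  Δλ = -0.2688 rad
q = Δφ/Δψ = 0.7962
d = R·√(Δφ² + q²Δλ²) = 6371·0.22405 = 1427 km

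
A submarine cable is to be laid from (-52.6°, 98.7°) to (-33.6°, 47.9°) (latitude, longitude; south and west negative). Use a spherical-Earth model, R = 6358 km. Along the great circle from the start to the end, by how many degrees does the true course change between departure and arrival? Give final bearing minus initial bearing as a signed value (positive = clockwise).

+36.4°

Initial bearing θ₁ = atan2(sin Δλ cos φ₂, cos φ₁ sin φ₂ − sin φ₁ cos φ₂ cos Δλ) = 277.25°
Final bearing θ₂ = (initial bearing from the destination back to the start) + 180° = 313.67°
Δθ = θ₂ − θ₁ = +36.4°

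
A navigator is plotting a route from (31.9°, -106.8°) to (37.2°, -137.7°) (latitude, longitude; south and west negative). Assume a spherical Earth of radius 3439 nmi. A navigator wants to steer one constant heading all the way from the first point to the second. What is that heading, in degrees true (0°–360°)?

Δψ = ln[tan(π/4+φ₂/2)/tan(π/4+φ₁/2)] = +0.1124
Δλ = -0.5393 rad (taken the short way round)
course = atan2(Δλ, Δψ) = 281.77°

281.8°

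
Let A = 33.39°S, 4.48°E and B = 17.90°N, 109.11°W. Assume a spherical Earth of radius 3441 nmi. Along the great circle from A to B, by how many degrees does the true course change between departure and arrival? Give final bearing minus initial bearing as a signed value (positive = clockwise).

At departure: θ₁ = atan2(sin Δλ cos φ₂, cos φ₁ sin φ₂ − sin φ₁ cos φ₂ cos Δλ) = 273.09°
At arrival: θ₂ = atan2(sin Δλ cos φ₁, −cos φ₂ sin φ₁ + sin φ₂ cos φ₁ cos Δλ) = 298.82°
Δθ = θ₂ − θ₁ = +25.7°

+25.7°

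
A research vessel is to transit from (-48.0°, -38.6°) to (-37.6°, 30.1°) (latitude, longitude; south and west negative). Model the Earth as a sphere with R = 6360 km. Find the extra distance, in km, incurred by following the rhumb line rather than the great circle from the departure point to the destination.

Great circle: cos σ = sin φ₁ sin φ₂ + cos φ₁ cos φ₂ cos Δλ,  σ = 0.8685 rad → d_gc = 5523.4 km
Rhumb line: Δψ = +0.2483, q = Δφ/Δψ = 0.7310, d_rh = R√(Δφ²+q²Δλ²) = 5692.7 km
Excess = 5692.7 − 5523.4 = 169.3 ≈ 169 km

169 km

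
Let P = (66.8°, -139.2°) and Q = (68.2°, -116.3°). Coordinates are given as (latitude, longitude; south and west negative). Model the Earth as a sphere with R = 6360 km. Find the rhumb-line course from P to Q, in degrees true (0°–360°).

80.9°

Δψ = ln[tan(π/4+φ₂/2)/tan(π/4+φ₁/2)] = +0.0639
Δλ = +0.3997 rad (taken the short way round)
course = atan2(Δλ, Δψ) = 80.92°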